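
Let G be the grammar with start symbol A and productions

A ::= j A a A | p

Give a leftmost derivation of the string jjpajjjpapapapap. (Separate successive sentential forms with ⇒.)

A ⇒ jAaA   [A ::= j A a A]
jAaA ⇒ jjAaAaA   [A ::= j A a A]
jjAaAaA ⇒ jjpaAaA   [A ::= p]
jjpaAaA ⇒ jjpajAaAaA   [A ::= j A a A]
jjpajAaAaA ⇒ jjpajjAaAaAaA   [A ::= j A a A]
jjpajjAaAaAaA ⇒ jjpajjjAaAaAaAaA   [A ::= j A a A]
jjpajjjAaAaAaAaA ⇒ jjpajjjpaAaAaAaA   [A ::= p]
jjpajjjpaAaAaAaA ⇒ jjpajjjpapaAaAaA   [A ::= p]
jjpajjjpapaAaAaA ⇒ jjpajjjpapapaAaA   [A ::= p]
jjpajjjpapapaAaA ⇒ jjpajjjpapapapaA   [A ::= p]
jjpajjjpapapapaA ⇒ jjpajjjpapapapap   [A ::= p]

A ⇒ jAaA ⇒ jjAaAaA ⇒ jjpaAaA ⇒ jjpajAaAaA ⇒ jjpajjAaAaAaA ⇒ jjpajjjAaAaAaAaA ⇒ jjpajjjpaAaAaAaA ⇒ jjpajjjpapaAaAaA ⇒ jjpajjjpapapaAaA ⇒ jjpajjjpapapapaA ⇒ jjpajjjpapapapap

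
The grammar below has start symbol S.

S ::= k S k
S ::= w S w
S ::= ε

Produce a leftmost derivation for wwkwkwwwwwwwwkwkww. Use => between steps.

S=>wSw=>wwSww=>wwkSkww=>wwkwSwkww=>wwkwkSkwkww=>wwkwkwSwkwkww=>wwkwkwwSwwkwkww=>wwkwkwwwSwwwkwkww=>wwkwkwwwwSwwwwkwkww=>wwkwkwwwwwwwwkwkww

S => wSw   [S ::= w S w]
wSw => wwSww   [S ::= w S w]
wwSww => wwkSkww   [S ::= k S k]
wwkSkww => wwkwSwkww   [S ::= w S w]
wwkwSwkww => wwkwkSkwkww   [S ::= k S k]
wwkwkSkwkww => wwkwkwSwkwkww   [S ::= w S w]
wwkwkwSwkwkww => wwkwkwwSwwkwkww   [S ::= w S w]
wwkwkwwSwwkwkww => wwkwkwwwSwwwkwkww   [S ::= w S w]
wwkwkwwwSwwwkwkww => wwkwkwwwwSwwwwkwkww   [S ::= w S w]
wwkwkwwwwSwwwwkwkww => wwkwkwwwwwwwwkwkww   [S ::= ε]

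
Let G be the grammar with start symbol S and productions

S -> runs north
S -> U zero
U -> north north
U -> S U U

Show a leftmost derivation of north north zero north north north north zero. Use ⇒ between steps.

S ⇒ U zero ⇒ S U U zero ⇒ U zero U U zero ⇒ north north zero U U zero ⇒ north north zero north north U zero ⇒ north north zero north north north north zero

S ⇒ U zero   [S -> U zero]
U zero ⇒ S U U zero   [U -> S U U]
S U U zero ⇒ U zero U U zero   [S -> U zero]
U zero U U zero ⇒ north north zero U U zero   [U -> north north]
north north zero U U zero ⇒ north north zero north north U zero   [U -> north north]
north north zero north north U zero ⇒ north north zero north north north north zero   [U -> north north]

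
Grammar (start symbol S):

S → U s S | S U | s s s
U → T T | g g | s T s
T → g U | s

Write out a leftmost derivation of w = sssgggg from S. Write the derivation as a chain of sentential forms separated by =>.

S => SU   [S → S U]
SU => SUU   [S → S U]
SUU => sssUU   [S → s s s]
sssUU => sssggU   [U → g g]
sssggU => sssgggg   [U → g g]

S => SU => SUU => sssUU => sssggU => sssgggg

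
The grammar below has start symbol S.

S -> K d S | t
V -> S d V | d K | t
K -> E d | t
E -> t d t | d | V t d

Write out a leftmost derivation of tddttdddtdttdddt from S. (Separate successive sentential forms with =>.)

S => KdS => EddS => VtdddS => SdVtdddS => KdSdVtdddS => tdSdVtdddS => tdKdSdVtdddS => tdEddSdVtdddS => tdVtdddSdVtdddS => tddKtdddSdVtdddS => tddttdddSdVtdddS => tddttdddtdVtdddS => tddttdddtdttdddS => tddttdddtdttdddt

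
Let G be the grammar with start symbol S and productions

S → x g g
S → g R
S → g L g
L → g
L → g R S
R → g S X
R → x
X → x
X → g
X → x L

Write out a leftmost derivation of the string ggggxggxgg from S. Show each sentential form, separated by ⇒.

S⇒gR⇒ggSX⇒gggRX⇒ggggSXX⇒ggggxggXX⇒ggggxggxLX⇒ggggxggxgX⇒ggggxggxgg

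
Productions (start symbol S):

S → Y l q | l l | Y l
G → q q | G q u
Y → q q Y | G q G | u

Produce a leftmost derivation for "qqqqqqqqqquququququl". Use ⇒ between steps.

S ⇒ Yl ⇒ qqYl ⇒ qqqqYl ⇒ qqqqGqGl ⇒ qqqqqqqGl ⇒ qqqqqqqGqul ⇒ qqqqqqqGququl ⇒ qqqqqqqGquququl ⇒ qqqqqqqGququququl ⇒ qqqqqqqGquququququl ⇒ qqqqqqqqqquququququl

S ⇒ Yl   [S → Y l]
Yl ⇒ qqYl   [Y → q q Y]
qqYl ⇒ qqqqYl   [Y → q q Y]
qqqqYl ⇒ qqqqGqGl   [Y → G q G]
qqqqGqGl ⇒ qqqqqqqGl   [G → q q]
qqqqqqqGl ⇒ qqqqqqqGqul   [G → G q u]
qqqqqqqGqul ⇒ qqqqqqqGququl   [G → G q u]
qqqqqqqGququl ⇒ qqqqqqqGquququl   [G → G q u]
qqqqqqqGquququl ⇒ qqqqqqqGququququl   [G → G q u]
qqqqqqqGququququl ⇒ qqqqqqqGquququququl   [G → G q u]
qqqqqqqGquququququl ⇒ qqqqqqqqqquququququl   [G → q q]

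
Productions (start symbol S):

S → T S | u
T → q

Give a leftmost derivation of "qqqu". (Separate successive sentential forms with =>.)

S => TS   [S → T S]
TS => qS   [T → q]
qS => qTS   [S → T S]
qTS => qqS   [T → q]
qqS => qqTS   [S → T S]
qqTS => qqqS   [T → q]
qqqS => qqqu   [S → u]

S => TS => qS => qTS => qqS => qqTS => qqqS => qqqu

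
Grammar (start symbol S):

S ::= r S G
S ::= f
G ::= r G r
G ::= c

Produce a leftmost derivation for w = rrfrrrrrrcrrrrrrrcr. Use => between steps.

S => rSG => rrSGG => rrfGG => rrfrGrG => rrfrrGrrG => rrfrrrGrrrG => rrfrrrrGrrrrG => rrfrrrrrGrrrrrG => rrfrrrrrrGrrrrrrG => rrfrrrrrrcrrrrrrG => rrfrrrrrrcrrrrrrrGr => rrfrrrrrrcrrrrrrrcr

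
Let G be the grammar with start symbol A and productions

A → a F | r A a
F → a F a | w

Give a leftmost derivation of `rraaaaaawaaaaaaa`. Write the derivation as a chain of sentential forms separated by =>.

A => rAa => rrAaa => rraFaa => rraaFaaa => rraaaFaaaa => rraaaaFaaaaa => rraaaaaFaaaaaa => rraaaaaaFaaaaaaa => rraaaaaawaaaaaaa

A => rAa   [A → r A a]
rAa => rrAaa   [A → r A a]
rrAaa => rraFaa   [A → a F]
rraFaa => rraaFaaa   [F → a F a]
rraaFaaa => rraaaFaaaa   [F → a F a]
rraaaFaaaa => rraaaaFaaaaa   [F → a F a]
rraaaaFaaaaa => rraaaaaFaaaaaa   [F → a F a]
rraaaaaFaaaaaa => rraaaaaaFaaaaaaa   [F → a F a]
rraaaaaaFaaaaaaa => rraaaaaawaaaaaaa   [F → w]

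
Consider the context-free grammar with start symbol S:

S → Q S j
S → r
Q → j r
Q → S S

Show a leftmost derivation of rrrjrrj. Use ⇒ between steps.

S ⇒ QSj ⇒ SSSj ⇒ QSjSSj ⇒ SSSjSSj ⇒ rSSjSSj ⇒ rrSjSSj ⇒ rrrjSSj ⇒ rrrjrSj ⇒ rrrjrrj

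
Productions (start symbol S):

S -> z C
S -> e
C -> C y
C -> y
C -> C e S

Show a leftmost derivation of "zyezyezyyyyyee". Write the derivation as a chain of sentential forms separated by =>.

S => zC => zCeS => zyeS => zyezC => zyezCeS => zyezyeS => zyezyezC => zyezyezCeS => zyezyezCyeS => zyezyezCyyeS => zyezyezCyyyeS => zyezyezCyyyyeS => zyezyezyyyyyeS => zyezyezyyyyyee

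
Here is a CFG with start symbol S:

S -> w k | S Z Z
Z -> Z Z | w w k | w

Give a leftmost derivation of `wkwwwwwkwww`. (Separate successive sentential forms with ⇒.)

S ⇒ SZZ   [S -> S Z Z]
SZZ ⇒ SZZZZ   [S -> S Z Z]
SZZZZ ⇒ SZZZZZZ   [S -> S Z Z]
SZZZZZZ ⇒ wkZZZZZZ   [S -> w k]
wkZZZZZZ ⇒ wkZZZZZZZ   [Z -> Z Z]
wkZZZZZZZ ⇒ wkwZZZZZZ   [Z -> w]
wkwZZZZZZ ⇒ wkwwZZZZZ   [Z -> w]
wkwwZZZZZ ⇒ wkwwwZZZZ   [Z -> w]
wkwwwZZZZ ⇒ wkwwwwwkZZZ   [Z -> w w k]
wkwwwwwkZZZ ⇒ wkwwwwwkwZZ   [Z -> w]
wkwwwwwkwZZ ⇒ wkwwwwwkwwZ   [Z -> w]
wkwwwwwkwwZ ⇒ wkwwwwwkwww   [Z -> w]

S ⇒ SZZ ⇒ SZZZZ ⇒ SZZZZZZ ⇒ wkZZZZZZ ⇒ wkZZZZZZZ ⇒ wkwZZZZZZ ⇒ wkwwZZZZZ ⇒ wkwwwZZZZ ⇒ wkwwwwwkZZZ ⇒ wkwwwwwkwZZ ⇒ wkwwwwwkwwZ ⇒ wkwwwwwkwww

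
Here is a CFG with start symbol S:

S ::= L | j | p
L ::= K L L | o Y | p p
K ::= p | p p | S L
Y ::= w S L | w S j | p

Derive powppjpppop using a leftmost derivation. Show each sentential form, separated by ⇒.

S ⇒ L ⇒ KLL ⇒ pLL ⇒ poYL ⇒ powSjL ⇒ powLjL ⇒ powppjL ⇒ powppjKLL ⇒ powppjpLL ⇒ powppjpppL ⇒ powppjpppoY ⇒ powppjpppop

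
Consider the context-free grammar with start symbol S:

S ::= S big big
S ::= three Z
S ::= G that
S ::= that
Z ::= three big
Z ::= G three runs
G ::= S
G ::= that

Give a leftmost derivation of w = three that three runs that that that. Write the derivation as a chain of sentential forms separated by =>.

S => G that => S that => G that that => S that that => G that that that => S that that that => three Z that that that => three G three runs that that that => three that three runs that that that

S => G that   [S ::= G that]
G that => S that   [G ::= S]
S that => G that that   [S ::= G that]
G that that => S that that   [G ::= S]
S that that => G that that that   [S ::= G that]
G that that that => S that that that   [G ::= S]
S that that that => three Z that that that   [S ::= three Z]
three Z that that that => three G three runs that that that   [Z ::= G three runs]
three G three runs that that that => three that three runs that that that   [G ::= that]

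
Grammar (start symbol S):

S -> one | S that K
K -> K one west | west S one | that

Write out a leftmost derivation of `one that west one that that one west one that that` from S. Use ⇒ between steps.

S ⇒ S that K ⇒ S that K that K ⇒ one that K that K ⇒ one that west S one that K ⇒ one that west S that K one that K ⇒ one that west one that K one that K ⇒ one that west one that K one west one that K ⇒ one that west one that that one west one that K ⇒ one that west one that that one west one that that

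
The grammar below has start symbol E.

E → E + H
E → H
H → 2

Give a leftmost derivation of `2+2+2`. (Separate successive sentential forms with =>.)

E => E+H => E+H+H => H+H+H => 2+H+H => 2+2+H => 2+2+2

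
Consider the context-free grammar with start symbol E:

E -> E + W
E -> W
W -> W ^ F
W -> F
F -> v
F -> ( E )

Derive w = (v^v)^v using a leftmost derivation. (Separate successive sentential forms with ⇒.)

E ⇒ W   [E -> W]
W ⇒ W^F   [W -> W ^ F]
W^F ⇒ F^F   [W -> F]
F^F ⇒ (E)^F   [F -> ( E )]
(E)^F ⇒ (W)^F   [E -> W]
(W)^F ⇒ (W^F)^F   [W -> W ^ F]
(W^F)^F ⇒ (F^F)^F   [W -> F]
(F^F)^F ⇒ (v^F)^F   [F -> v]
(v^F)^F ⇒ (v^v)^F   [F -> v]
(v^v)^F ⇒ (v^v)^v   [F -> v]

E⇒W⇒W^F⇒F^F⇒(E)^F⇒(W)^F⇒(W^F)^F⇒(F^F)^F⇒(v^F)^F⇒(v^v)^F⇒(v^v)^v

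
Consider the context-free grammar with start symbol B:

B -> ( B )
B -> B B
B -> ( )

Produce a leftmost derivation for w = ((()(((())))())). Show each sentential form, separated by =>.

B => (B) => ((B)) => ((BB)) => ((BBB)) => ((()BB)) => ((()(B)B)) => ((()((B))B)) => ((()(((B)))B)) => ((()(((())))B)) => ((()(((())))()))

B => (B)   [B -> ( B )]
(B) => ((B))   [B -> ( B )]
((B)) => ((BB))   [B -> B B]
((BB)) => ((BBB))   [B -> B B]
((BBB)) => ((()BB))   [B -> ( )]
((()BB)) => ((()(B)B))   [B -> ( B )]
((()(B)B)) => ((()((B))B))   [B -> ( B )]
((()((B))B)) => ((()(((B)))B))   [B -> ( B )]
((()(((B)))B)) => ((()(((())))B))   [B -> ( )]
((()(((())))B)) => ((()(((())))()))   [B -> ( )]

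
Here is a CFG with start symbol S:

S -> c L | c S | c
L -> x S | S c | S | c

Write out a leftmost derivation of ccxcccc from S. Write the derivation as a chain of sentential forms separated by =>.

S => cL   [S -> c L]
cL => cS   [L -> S]
cS => ccL   [S -> c L]
ccL => ccxS   [L -> x S]
ccxS => ccxcS   [S -> c S]
ccxcS => ccxccS   [S -> c S]
ccxccS => ccxcccL   [S -> c L]
ccxcccL => ccxcccc   [L -> c]

S => cL => cS => ccL => ccxS => ccxcS => ccxccS => ccxcccL => ccxcccc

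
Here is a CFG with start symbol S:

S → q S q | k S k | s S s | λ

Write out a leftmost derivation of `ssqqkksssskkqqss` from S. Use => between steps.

S => sSs => ssSss => ssqSqss => ssqqSqqss => ssqqkSkqqss => ssqqkkSkkqqss => ssqqkksSskkqqss => ssqqkkssSsskkqqss => ssqqkksssskkqqss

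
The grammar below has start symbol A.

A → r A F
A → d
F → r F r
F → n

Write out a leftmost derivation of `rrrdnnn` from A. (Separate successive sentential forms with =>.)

A => rAF => rrAFF => rrrAFFF => rrrdFFF => rrrdnFF => rrrdnnF => rrrdnnn

A => rAF   [A → r A F]
rAF => rrAFF   [A → r A F]
rrAFF => rrrAFFF   [A → r A F]
rrrAFFF => rrrdFFF   [A → d]
rrrdFFF => rrrdnFF   [F → n]
rrrdnFF => rrrdnnF   [F → n]
rrrdnnF => rrrdnnn   [F → n]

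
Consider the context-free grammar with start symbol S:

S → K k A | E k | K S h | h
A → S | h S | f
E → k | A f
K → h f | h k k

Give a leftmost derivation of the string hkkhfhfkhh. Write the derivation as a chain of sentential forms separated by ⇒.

S⇒KSh⇒hkkSh⇒hkkKShh⇒hkkhfShh⇒hkkhfEkhh⇒hkkhfAfkhh⇒hkkhfSfkhh⇒hkkhfhfkhh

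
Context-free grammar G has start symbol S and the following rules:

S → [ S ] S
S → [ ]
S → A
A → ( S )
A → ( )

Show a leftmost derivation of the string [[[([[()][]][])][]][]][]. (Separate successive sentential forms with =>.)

S => [S]S => [[S]S]S => [[[S]S]S]S => [[[A]S]S]S => [[[(S)]S]S]S => [[[([S]S)]S]S]S => [[[([[S]S]S)]S]S]S => [[[([[A]S]S)]S]S]S => [[[([[()]S]S)]S]S]S => [[[([[()][]]S)]S]S]S => [[[([[()][]][])]S]S]S => [[[([[()][]][])][]]S]S => [[[([[()][]][])][]][]]S => [[[([[()][]][])][]][]][]

S => [S]S   [S → [ S ] S]
[S]S => [[S]S]S   [S → [ S ] S]
[[S]S]S => [[[S]S]S]S   [S → [ S ] S]
[[[S]S]S]S => [[[A]S]S]S   [S → A]
[[[A]S]S]S => [[[(S)]S]S]S   [A → ( S )]
[[[(S)]S]S]S => [[[([S]S)]S]S]S   [S → [ S ] S]
[[[([S]S)]S]S]S => [[[([[S]S]S)]S]S]S   [S → [ S ] S]
[[[([[S]S]S)]S]S]S => [[[([[A]S]S)]S]S]S   [S → A]
[[[([[A]S]S)]S]S]S => [[[([[()]S]S)]S]S]S   [A → ( )]
[[[([[()]S]S)]S]S]S => [[[([[()][]]S)]S]S]S   [S → [ ]]
[[[([[()][]]S)]S]S]S => [[[([[()][]][])]S]S]S   [S → [ ]]
[[[([[()][]][])]S]S]S => [[[([[()][]][])][]]S]S   [S → [ ]]
[[[([[()][]][])][]]S]S => [[[([[()][]][])][]][]]S   [S → [ ]]
[[[([[()][]][])][]][]]S => [[[([[()][]][])][]][]][]   [S → [ ]]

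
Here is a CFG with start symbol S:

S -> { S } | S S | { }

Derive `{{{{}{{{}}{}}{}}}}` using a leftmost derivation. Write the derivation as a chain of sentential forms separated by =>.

S => {S}   [S -> { S }]
{S} => {{S}}   [S -> { S }]
{{S}} => {{{S}}}   [S -> { S }]
{{{S}}} => {{{SS}}}   [S -> S S]
{{{SS}}} => {{{{}S}}}   [S -> { }]
{{{{}S}}} => {{{{}SS}}}   [S -> S S]
{{{{}SS}}} => {{{{}{S}S}}}   [S -> { S }]
{{{{}{S}S}}} => {{{{}{SS}S}}}   [S -> S S]
{{{{}{SS}S}}} => {{{{}{{S}S}S}}}   [S -> { S }]
{{{{}{{S}S}S}}} => {{{{}{{{}}S}S}}}   [S -> { }]
{{{{}{{{}}S}S}}} => {{{{}{{{}}{}}S}}}   [S -> { }]
{{{{}{{{}}{}}S}}} => {{{{}{{{}}{}}{}}}}   [S -> { }]

S => {S} => {{S}} => {{{S}}} => {{{SS}}} => {{{{}S}}} => {{{{}SS}}} => {{{{}{S}S}}} => {{{{}{SS}S}}} => {{{{}{{S}S}S}}} => {{{{}{{{}}S}S}}} => {{{{}{{{}}{}}S}}} => {{{{}{{{}}{}}{}}}}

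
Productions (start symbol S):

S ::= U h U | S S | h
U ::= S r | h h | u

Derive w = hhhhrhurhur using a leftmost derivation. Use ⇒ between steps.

S ⇒ UhU ⇒ hhhU ⇒ hhhSr ⇒ hhhUhUr ⇒ hhhSrhUr ⇒ hhhUhUrhUr ⇒ hhhSrhUrhUr ⇒ hhhhrhUrhUr ⇒ hhhhrhurhUr ⇒ hhhhrhurhur

S ⇒ UhU   [S ::= U h U]
UhU ⇒ hhhU   [U ::= h h]
hhhU ⇒ hhhSr   [U ::= S r]
hhhSr ⇒ hhhUhUr   [S ::= U h U]
hhhUhUr ⇒ hhhSrhUr   [U ::= S r]
hhhSrhUr ⇒ hhhUhUrhUr   [S ::= U h U]
hhhUhUrhUr ⇒ hhhSrhUrhUr   [U ::= S r]
hhhSrhUrhUr ⇒ hhhhrhUrhUr   [S ::= h]
hhhhrhUrhUr ⇒ hhhhrhurhUr   [U ::= u]
hhhhrhurhUr ⇒ hhhhrhurhur   [U ::= u]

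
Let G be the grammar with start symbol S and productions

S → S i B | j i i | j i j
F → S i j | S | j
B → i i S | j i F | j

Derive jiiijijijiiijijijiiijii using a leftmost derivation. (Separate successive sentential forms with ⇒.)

S ⇒ SiB   [S → S i B]
SiB ⇒ SiBiB   [S → S i B]
SiBiB ⇒ jiiiBiB   [S → j i i]
jiiiBiB ⇒ jiiijiFiB   [B → j i F]
jiiijiFiB ⇒ jiiijiSijiB   [F → S i j]
jiiijiSijiB ⇒ jiiijiSiBijiB   [S → S i B]
jiiijiSiBijiB ⇒ jiiijijijiBijiB   [S → j i j]
jiiijijijiBijiB ⇒ jiiijijijiiiSijiB   [B → i i S]
jiiijijijiiiSijiB ⇒ jiiijijijiiijijijiB   [S → j i j]
jiiijijijiiijijijiB ⇒ jiiijijijiiijijijiiiS   [B → i i S]
jiiijijijiiijijijiiiS ⇒ jiiijijijiiijijijiiijii   [S → j i i]

S ⇒ SiB ⇒ SiBiB ⇒ jiiiBiB ⇒ jiiijiFiB ⇒ jiiijiSijiB ⇒ jiiijiSiBijiB ⇒ jiiijijijiBijiB ⇒ jiiijijijiiiSijiB ⇒ jiiijijijiiijijijiB ⇒ jiiijijijiiijijijiiiS ⇒ jiiijijijiiijijijiiijii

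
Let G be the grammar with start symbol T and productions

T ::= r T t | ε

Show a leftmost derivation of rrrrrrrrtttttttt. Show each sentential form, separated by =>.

T=>rTt=>rrTtt=>rrrTttt=>rrrrTtttt=>rrrrrTttttt=>rrrrrrTtttttt=>rrrrrrrTttttttt=>rrrrrrrrTtttttttt=>rrrrrrrrtttttttt

T => rTt   [T ::= r T t]
rTt => rrTtt   [T ::= r T t]
rrTtt => rrrTttt   [T ::= r T t]
rrrTttt => rrrrTtttt   [T ::= r T t]
rrrrTtttt => rrrrrTttttt   [T ::= r T t]
rrrrrTttttt => rrrrrrTtttttt   [T ::= r T t]
rrrrrrTtttttt => rrrrrrrTttttttt   [T ::= r T t]
rrrrrrrTttttttt => rrrrrrrrTtttttttt   [T ::= r T t]
rrrrrrrrTtttttttt => rrrrrrrrtttttttt   [T ::= ε]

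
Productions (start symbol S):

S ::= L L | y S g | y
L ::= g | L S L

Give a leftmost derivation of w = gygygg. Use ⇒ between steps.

S ⇒ LL ⇒ LSLL ⇒ LSLSLL ⇒ gSLSLL ⇒ gyLSLL ⇒ gygSLL ⇒ gygyLL ⇒ gygygL ⇒ gygygg

S ⇒ LL   [S ::= L L]
LL ⇒ LSLL   [L ::= L S L]
LSLL ⇒ LSLSLL   [L ::= L S L]
LSLSLL ⇒ gSLSLL   [L ::= g]
gSLSLL ⇒ gyLSLL   [S ::= y]
gyLSLL ⇒ gygSLL   [L ::= g]
gygSLL ⇒ gygyLL   [S ::= y]
gygyLL ⇒ gygygL   [L ::= g]
gygygL ⇒ gygygg   [L ::= g]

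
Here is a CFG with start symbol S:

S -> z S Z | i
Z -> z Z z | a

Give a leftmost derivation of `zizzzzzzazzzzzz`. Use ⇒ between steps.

S ⇒ zSZ   [S -> z S Z]
zSZ ⇒ ziZ   [S -> i]
ziZ ⇒ zizZz   [Z -> z Z z]
zizZz ⇒ zizzZzz   [Z -> z Z z]
zizzZzz ⇒ zizzzZzzz   [Z -> z Z z]
zizzzZzzz ⇒ zizzzzZzzzz   [Z -> z Z z]
zizzzzZzzzz ⇒ zizzzzzZzzzzz   [Z -> z Z z]
zizzzzzZzzzzz ⇒ zizzzzzzZzzzzzz   [Z -> z Z z]
zizzzzzzZzzzzzz ⇒ zizzzzzzazzzzzz   [Z -> a]

S⇒zSZ⇒ziZ⇒zizZz⇒zizzZzz⇒zizzzZzzz⇒zizzzzZzzzz⇒zizzzzzZzzzzz⇒zizzzzzzZzzzzzz⇒zizzzzzzazzzzzz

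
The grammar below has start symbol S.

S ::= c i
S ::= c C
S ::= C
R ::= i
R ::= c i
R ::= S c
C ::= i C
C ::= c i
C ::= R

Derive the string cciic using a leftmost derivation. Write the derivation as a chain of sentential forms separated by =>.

S => cC   [S ::= c C]
cC => cR   [C ::= R]
cR => cSc   [R ::= S c]
cSc => ccCc   [S ::= c C]
ccCc => cciCc   [C ::= i C]
cciCc => cciRc   [C ::= R]
cciRc => cciic   [R ::= i]

S=>cC=>cR=>cSc=>ccCc=>cciCc=>cciRc=>cciic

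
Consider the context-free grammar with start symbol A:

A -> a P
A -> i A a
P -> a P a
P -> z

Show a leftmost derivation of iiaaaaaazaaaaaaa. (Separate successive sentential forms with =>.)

A => iAa   [A -> i A a]
iAa => iiAaa   [A -> i A a]
iiAaa => iiaPaa   [A -> a P]
iiaPaa => iiaaPaaa   [P -> a P a]
iiaaPaaa => iiaaaPaaaa   [P -> a P a]
iiaaaPaaaa => iiaaaaPaaaaa   [P -> a P a]
iiaaaaPaaaaa => iiaaaaaPaaaaaa   [P -> a P a]
iiaaaaaPaaaaaa => iiaaaaaaPaaaaaaa   [P -> a P a]
iiaaaaaaPaaaaaaa => iiaaaaaazaaaaaaa   [P -> z]

A => iAa => iiAaa => iiaPaa => iiaaPaaa => iiaaaPaaaa => iiaaaaPaaaaa => iiaaaaaPaaaaaa => iiaaaaaaPaaaaaaa => iiaaaaaazaaaaaaa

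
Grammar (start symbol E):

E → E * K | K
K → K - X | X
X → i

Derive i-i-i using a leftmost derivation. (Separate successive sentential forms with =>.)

E => K => K-X => K-X-X => X-X-X => i-X-X => i-i-X => i-i-i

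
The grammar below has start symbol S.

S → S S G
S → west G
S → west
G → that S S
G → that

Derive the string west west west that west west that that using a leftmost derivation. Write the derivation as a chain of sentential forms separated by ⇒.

S ⇒ S S G ⇒ west S G ⇒ west S S G G ⇒ west west S G G ⇒ west west west G G G ⇒ west west west that S S G G ⇒ west west west that west S G G ⇒ west west west that west west G G ⇒ west west west that west west that G ⇒ west west west that west west that that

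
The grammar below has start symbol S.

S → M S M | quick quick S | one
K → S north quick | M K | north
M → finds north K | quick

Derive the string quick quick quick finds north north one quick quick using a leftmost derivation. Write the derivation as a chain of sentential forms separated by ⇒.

S ⇒ quick quick S   [S → quick quick S]
quick quick S ⇒ quick quick M S M   [S → M S M]
quick quick M S M ⇒ quick quick quick S M   [M → quick]
quick quick quick S M ⇒ quick quick quick M S M M   [S → M S M]
quick quick quick M S M M ⇒ quick quick quick finds north K S M M   [M → finds north K]
quick quick quick finds north K S M M ⇒ quick quick quick finds north north S M M   [K → north]
quick quick quick finds north north S M M ⇒ quick quick quick finds north north one M M   [S → one]
quick quick quick finds north north one M M ⇒ quick quick quick finds north north one quick M   [M → quick]
quick quick quick finds north north one quick M ⇒ quick quick quick finds north north one quick quick   [M → quick]

S ⇒ quick quick S ⇒ quick quick M S M ⇒ quick quick quick S M ⇒ quick quick quick M S M M ⇒ quick quick quick finds north K S M M ⇒ quick quick quick finds north north S M M ⇒ quick quick quick finds north north one M M ⇒ quick quick quick finds north north one quick M ⇒ quick quick quick finds north north one quick quick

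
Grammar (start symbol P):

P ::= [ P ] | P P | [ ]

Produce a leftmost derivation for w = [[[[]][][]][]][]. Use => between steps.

P => PP => [P]P => [PP]P => [[P]P]P => [[PP]P]P => [[PPP]P]P => [[[P]PP]P]P => [[[[]]PP]P]P => [[[[]][]P]P]P => [[[[]][][]]P]P => [[[[]][][]][]]P => [[[[]][][]][]][]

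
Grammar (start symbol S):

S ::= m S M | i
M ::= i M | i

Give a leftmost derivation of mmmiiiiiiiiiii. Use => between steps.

S=>mSM=>mmSMM=>mmmSMMM=>mmmiMMM=>mmmiiMMM=>mmmiiiMMM=>mmmiiiiMMM=>mmmiiiiiMMM=>mmmiiiiiiMMM=>mmmiiiiiiiMMM=>mmmiiiiiiiiMM=>mmmiiiiiiiiiM=>mmmiiiiiiiiiiM=>mmmiiiiiiiiiii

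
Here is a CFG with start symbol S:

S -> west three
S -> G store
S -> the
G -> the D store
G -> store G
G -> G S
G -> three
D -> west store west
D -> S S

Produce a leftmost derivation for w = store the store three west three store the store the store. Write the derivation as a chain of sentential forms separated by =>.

S => G store   [S -> G store]
G store => store G store   [G -> store G]
store G store => store G S store   [G -> G S]
store G S store => store the D store S store   [G -> the D store]
store the D store S store => store the S S store S store   [D -> S S]
store the S S store S store => store the G store S store S store   [S -> G store]
store the G store S store S store => store the store G store S store S store   [G -> store G]
store the store G store S store S store => store the store G S store S store S store   [G -> G S]
store the store G S store S store S store => store the store three S store S store S store   [G -> three]
store the store three S store S store S store => store the store three west three store S store S store   [S -> west three]
store the store three west three store S store S store => store the store three west three store the store S store   [S -> the]
store the store three west three store the store S store => store the store three west three store the store the store   [S -> the]

S => G store => store G store => store G S store => store the D store S store => store the S S store S store => store the G store S store S store => store the store G store S store S store => store the store G S store S store S store => store the store three S store S store S store => store the store three west three store S store S store => store the store three west three store the store S store => store the store three west three store the store the store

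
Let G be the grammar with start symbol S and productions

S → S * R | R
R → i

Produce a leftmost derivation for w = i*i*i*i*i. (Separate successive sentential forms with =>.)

S => S*R   [S → S * R]
S*R => S*R*R   [S → S * R]
S*R*R => S*R*R*R   [S → S * R]
S*R*R*R => S*R*R*R*R   [S → S * R]
S*R*R*R*R => R*R*R*R*R   [S → R]
R*R*R*R*R => i*R*R*R*R   [R → i]
i*R*R*R*R => i*i*R*R*R   [R → i]
i*i*R*R*R => i*i*i*R*R   [R → i]
i*i*i*R*R => i*i*i*i*R   [R → i]
i*i*i*i*R => i*i*i*i*i   [R → i]

S=>S*R=>S*R*R=>S*R*R*R=>S*R*R*R*R=>R*R*R*R*R=>i*R*R*R*R=>i*i*R*R*R=>i*i*i*R*R=>i*i*i*i*R=>i*i*i*i*i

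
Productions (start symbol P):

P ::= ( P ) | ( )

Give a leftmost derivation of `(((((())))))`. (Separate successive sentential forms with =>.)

P => (P) => ((P)) => (((P))) => ((((P)))) => (((((P))))) => (((((())))))

P => (P)   [P ::= ( P )]
(P) => ((P))   [P ::= ( P )]
((P)) => (((P)))   [P ::= ( P )]
(((P))) => ((((P))))   [P ::= ( P )]
((((P)))) => (((((P)))))   [P ::= ( P )]
(((((P))))) => (((((())))))   [P ::= ( )]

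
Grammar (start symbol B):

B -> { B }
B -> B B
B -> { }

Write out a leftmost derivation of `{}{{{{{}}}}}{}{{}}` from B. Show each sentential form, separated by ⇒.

B ⇒ BB   [B -> B B]
BB ⇒ {}B   [B -> { }]
{}B ⇒ {}BB   [B -> B B]
{}BB ⇒ {}BBB   [B -> B B]
{}BBB ⇒ {}{B}BB   [B -> { B }]
{}{B}BB ⇒ {}{{B}}BB   [B -> { B }]
{}{{B}}BB ⇒ {}{{{B}}}BB   [B -> { B }]
{}{{{B}}}BB ⇒ {}{{{{B}}}}BB   [B -> { B }]
{}{{{{B}}}}BB ⇒ {}{{{{{}}}}}BB   [B -> { }]
{}{{{{{}}}}}BB ⇒ {}{{{{{}}}}}{}B   [B -> { }]
{}{{{{{}}}}}{}B ⇒ {}{{{{{}}}}}{}{B}   [B -> { B }]
{}{{{{{}}}}}{}{B} ⇒ {}{{{{{}}}}}{}{{}}   [B -> { }]

B ⇒ BB ⇒ {}B ⇒ {}BB ⇒ {}BBB ⇒ {}{B}BB ⇒ {}{{B}}BB ⇒ {}{{{B}}}BB ⇒ {}{{{{B}}}}BB ⇒ {}{{{{{}}}}}BB ⇒ {}{{{{{}}}}}{}B ⇒ {}{{{{{}}}}}{}{B} ⇒ {}{{{{{}}}}}{}{{}}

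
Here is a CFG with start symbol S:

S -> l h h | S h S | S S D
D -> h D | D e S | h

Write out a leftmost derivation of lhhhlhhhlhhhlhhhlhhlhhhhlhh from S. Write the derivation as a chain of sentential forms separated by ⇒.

S ⇒ ShS ⇒ SSDhS ⇒ ShSSDhS ⇒ ShShSSDhS ⇒ ShShShSSDhS ⇒ ShShShShSSDhS ⇒ lhhhShShShSSDhS ⇒ lhhhlhhhShShSSDhS ⇒ lhhhlhhhlhhhShSSDhS ⇒ lhhhlhhhlhhhlhhhSSDhS ⇒ lhhhlhhhlhhhlhhhlhhSDhS ⇒ lhhhlhhhlhhhlhhhlhhlhhDhS ⇒ lhhhlhhhlhhhlhhhlhhlhhhhS ⇒ lhhhlhhhlhhhlhhhlhhlhhhhlhh

S ⇒ ShS   [S -> S h S]
ShS ⇒ SSDhS   [S -> S S D]
SSDhS ⇒ ShSSDhS   [S -> S h S]
ShSSDhS ⇒ ShShSSDhS   [S -> S h S]
ShShSSDhS ⇒ ShShShSSDhS   [S -> S h S]
ShShShSSDhS ⇒ ShShShShSSDhS   [S -> S h S]
ShShShShSSDhS ⇒ lhhhShShShSSDhS   [S -> l h h]
lhhhShShShSSDhS ⇒ lhhhlhhhShShSSDhS   [S -> l h h]
lhhhlhhhShShSSDhS ⇒ lhhhlhhhlhhhShSSDhS   [S -> l h h]
lhhhlhhhlhhhShSSDhS ⇒ lhhhlhhhlhhhlhhhSSDhS   [S -> l h h]
lhhhlhhhlhhhlhhhSSDhS ⇒ lhhhlhhhlhhhlhhhlhhSDhS   [S -> l h h]
lhhhlhhhlhhhlhhhlhhSDhS ⇒ lhhhlhhhlhhhlhhhlhhlhhDhS   [S -> l h h]
lhhhlhhhlhhhlhhhlhhlhhDhS ⇒ lhhhlhhhlhhhlhhhlhhlhhhhS   [D -> h]
lhhhlhhhlhhhlhhhlhhlhhhhS ⇒ lhhhlhhhlhhhlhhhlhhlhhhhlhh   [S -> l h h]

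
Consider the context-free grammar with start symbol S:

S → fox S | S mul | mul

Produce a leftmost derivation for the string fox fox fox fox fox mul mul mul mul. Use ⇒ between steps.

S ⇒ S mul ⇒ S mul mul ⇒ fox S mul mul ⇒ fox fox S mul mul ⇒ fox fox fox S mul mul ⇒ fox fox fox fox S mul mul ⇒ fox fox fox fox fox S mul mul ⇒ fox fox fox fox fox S mul mul mul ⇒ fox fox fox fox fox mul mul mul mul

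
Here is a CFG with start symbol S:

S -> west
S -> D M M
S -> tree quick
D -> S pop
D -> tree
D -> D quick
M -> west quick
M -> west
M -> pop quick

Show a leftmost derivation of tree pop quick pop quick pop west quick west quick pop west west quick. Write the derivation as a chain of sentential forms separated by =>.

S => D M M   [S -> D M M]
D M M => S pop M M   [D -> S pop]
S pop M M => D M M pop M M   [S -> D M M]
D M M pop M M => S pop M M pop M M   [D -> S pop]
S pop M M pop M M => D M M pop M M pop M M   [S -> D M M]
D M M pop M M pop M M => tree M M pop M M pop M M   [D -> tree]
tree M M pop M M pop M M => tree pop quick M pop M M pop M M   [M -> pop quick]
tree pop quick M pop M M pop M M => tree pop quick pop quick pop M M pop M M   [M -> pop quick]
tree pop quick pop quick pop M M pop M M => tree pop quick pop quick pop west quick M pop M M   [M -> west quick]
tree pop quick pop quick pop west quick M pop M M => tree pop quick pop quick pop west quick west quick pop M M   [M -> west quick]
tree pop quick pop quick pop west quick west quick pop M M => tree pop quick pop quick pop west quick west quick pop west M   [M -> west]
tree pop quick pop quick pop west quick west quick pop west M => tree pop quick pop quick pop west quick west quick pop west west quick   [M -> west quick]

S => D M M => S pop M M => D M M pop M M => S pop M M pop M M => D M M pop M M pop M M => tree M M pop M M pop M M => tree pop quick M pop M M pop M M => tree pop quick pop quick pop M M pop M M => tree pop quick pop quick pop west quick M pop M M => tree pop quick pop quick pop west quick west quick pop M M => tree pop quick pop quick pop west quick west quick pop west M => tree pop quick pop quick pop west quick west quick pop west west quick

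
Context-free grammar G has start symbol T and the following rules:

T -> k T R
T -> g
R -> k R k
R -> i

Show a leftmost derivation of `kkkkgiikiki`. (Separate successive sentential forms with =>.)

T => kTR => kkTRR => kkkTRRR => kkkkTRRRR => kkkkgRRRR => kkkkgiRRR => kkkkgiiRR => kkkkgiikRkR => kkkkgiikikR => kkkkgiikiki

T => kTR   [T -> k T R]
kTR => kkTRR   [T -> k T R]
kkTRR => kkkTRRR   [T -> k T R]
kkkTRRR => kkkkTRRRR   [T -> k T R]
kkkkTRRRR => kkkkgRRRR   [T -> g]
kkkkgRRRR => kkkkgiRRR   [R -> i]
kkkkgiRRR => kkkkgiiRR   [R -> i]
kkkkgiiRR => kkkkgiikRkR   [R -> k R k]
kkkkgiikRkR => kkkkgiikikR   [R -> i]
kkkkgiikikR => kkkkgiikiki   [R -> i]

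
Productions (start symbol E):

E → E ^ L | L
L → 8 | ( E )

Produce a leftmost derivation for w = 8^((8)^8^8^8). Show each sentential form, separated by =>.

E => E^L => L^L => 8^L => 8^(E) => 8^(E^L) => 8^(E^L^L) => 8^(E^L^L^L) => 8^(L^L^L^L) => 8^((E)^L^L^L) => 8^((L)^L^L^L) => 8^((8)^L^L^L) => 8^((8)^8^L^L) => 8^((8)^8^8^L) => 8^((8)^8^8^8)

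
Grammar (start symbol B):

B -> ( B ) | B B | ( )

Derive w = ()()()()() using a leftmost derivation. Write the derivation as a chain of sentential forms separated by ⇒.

B⇒BB⇒BBB⇒BBBB⇒BBBBB⇒()BBBB⇒()()BBB⇒()()()BB⇒()()()()B⇒()()()()()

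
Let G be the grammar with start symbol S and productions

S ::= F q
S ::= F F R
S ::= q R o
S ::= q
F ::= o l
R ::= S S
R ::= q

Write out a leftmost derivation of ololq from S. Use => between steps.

S=>FFR=>olFR=>ololR=>ololq

S => FFR   [S ::= F F R]
FFR => olFR   [F ::= o l]
olFR => ololR   [F ::= o l]
ololR => ololq   [R ::= q]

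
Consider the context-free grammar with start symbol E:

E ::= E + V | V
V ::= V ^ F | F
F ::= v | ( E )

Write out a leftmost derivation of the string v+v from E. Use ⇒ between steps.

E ⇒ E+V   [E ::= E + V]
E+V ⇒ V+V   [E ::= V]
V+V ⇒ F+V   [V ::= F]
F+V ⇒ v+V   [F ::= v]
v+V ⇒ v+F   [V ::= F]
v+F ⇒ v+v   [F ::= v]

E⇒E+V⇒V+V⇒F+V⇒v+V⇒v+F⇒v+v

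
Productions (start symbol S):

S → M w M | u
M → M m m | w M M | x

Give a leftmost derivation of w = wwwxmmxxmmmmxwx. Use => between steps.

S=>MwM=>wMMwM=>wMmmMwM=>wwMMmmMwM=>wwwMMMmmMwM=>wwwMmmMMmmMwM=>wwwxmmMMmmMwM=>wwwxmmxMmmMwM=>wwwxmmxMmmmmMwM=>wwwxmmxxmmmmMwM=>wwwxmmxxmmmmxwM=>wwwxmmxxmmmmxwx

S => MwM   [S → M w M]
MwM => wMMwM   [M → w M M]
wMMwM => wMmmMwM   [M → M m m]
wMmmMwM => wwMMmmMwM   [M → w M M]
wwMMmmMwM => wwwMMMmmMwM   [M → w M M]
wwwMMMmmMwM => wwwMmmMMmmMwM   [M → M m m]
wwwMmmMMmmMwM => wwwxmmMMmmMwM   [M → x]
wwwxmmMMmmMwM => wwwxmmxMmmMwM   [M → x]
wwwxmmxMmmMwM => wwwxmmxMmmmmMwM   [M → M m m]
wwwxmmxMmmmmMwM => wwwxmmxxmmmmMwM   [M → x]
wwwxmmxxmmmmMwM => wwwxmmxxmmmmxwM   [M → x]
wwwxmmxxmmmmxwM => wwwxmmxxmmmmxwx   [M → x]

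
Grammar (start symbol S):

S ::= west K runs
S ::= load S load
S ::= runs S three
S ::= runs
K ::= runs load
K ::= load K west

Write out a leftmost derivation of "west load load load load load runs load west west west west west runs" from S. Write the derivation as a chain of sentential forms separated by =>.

S => west K runs => west load K west runs => west load load K west west runs => west load load load K west west west runs => west load load load load K west west west west runs => west load load load load load K west west west west west runs => west load load load load load runs load west west west west west runs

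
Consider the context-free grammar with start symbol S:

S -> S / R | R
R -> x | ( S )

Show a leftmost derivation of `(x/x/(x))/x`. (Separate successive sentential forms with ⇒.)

S ⇒ S/R ⇒ R/R ⇒ (S)/R ⇒ (S/R)/R ⇒ (S/R/R)/R ⇒ (R/R/R)/R ⇒ (x/R/R)/R ⇒ (x/x/R)/R ⇒ (x/x/(S))/R ⇒ (x/x/(R))/R ⇒ (x/x/(x))/R ⇒ (x/x/(x))/x

S ⇒ S/R   [S -> S / R]
S/R ⇒ R/R   [S -> R]
R/R ⇒ (S)/R   [R -> ( S )]
(S)/R ⇒ (S/R)/R   [S -> S / R]
(S/R)/R ⇒ (S/R/R)/R   [S -> S / R]
(S/R/R)/R ⇒ (R/R/R)/R   [S -> R]
(R/R/R)/R ⇒ (x/R/R)/R   [R -> x]
(x/R/R)/R ⇒ (x/x/R)/R   [R -> x]
(x/x/R)/R ⇒ (x/x/(S))/R   [R -> ( S )]
(x/x/(S))/R ⇒ (x/x/(R))/R   [S -> R]
(x/x/(R))/R ⇒ (x/x/(x))/R   [R -> x]
(x/x/(x))/R ⇒ (x/x/(x))/x   [R -> x]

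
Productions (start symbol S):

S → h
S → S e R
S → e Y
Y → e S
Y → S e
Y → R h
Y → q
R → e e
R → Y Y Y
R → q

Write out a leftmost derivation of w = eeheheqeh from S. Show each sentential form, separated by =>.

S => eY   [S → e Y]
eY => eRh   [Y → R h]
eRh => eYYYh   [R → Y Y Y]
eYYYh => eeSYYh   [Y → e S]
eeSYYh => eehYYh   [S → h]
eehYYh => eeheSYh   [Y → e S]
eeheSYh => eehehYh   [S → h]
eehehYh => eehehSeh   [Y → S e]
eehehSeh => eeheheYeh   [S → e Y]
eeheheYeh => eeheheqeh   [Y → q]

S=>eY=>eRh=>eYYYh=>eeSYYh=>eehYYh=>eeheSYh=>eehehYh=>eehehSeh=>eeheheYeh=>eeheheqeh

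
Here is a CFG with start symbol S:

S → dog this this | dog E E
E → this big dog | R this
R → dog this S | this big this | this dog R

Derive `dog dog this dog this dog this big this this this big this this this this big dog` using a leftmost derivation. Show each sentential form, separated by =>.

S => dog E E => dog R this E => dog dog this S this E => dog dog this dog E E this E => dog dog this dog R this E this E => dog dog this dog this dog R this E this E => dog dog this dog this dog this big this this E this E => dog dog this dog this dog this big this this R this this E => dog dog this dog this dog this big this this this big this this this E => dog dog this dog this dog this big this this this big this this this this big dog

S => dog E E   [S → dog E E]
dog E E => dog R this E   [E → R this]
dog R this E => dog dog this S this E   [R → dog this S]
dog dog this S this E => dog dog this dog E E this E   [S → dog E E]
dog dog this dog E E this E => dog dog this dog R this E this E   [E → R this]
dog dog this dog R this E this E => dog dog this dog this dog R this E this E   [R → this dog R]
dog dog this dog this dog R this E this E => dog dog this dog this dog this big this this E this E   [R → this big this]
dog dog this dog this dog this big this this E this E => dog dog this dog this dog this big this this R this this E   [E → R this]
dog dog this dog this dog this big this this R this this E => dog dog this dog this dog this big this this this big this this this E   [R → this big this]
dog dog this dog this dog this big this this this big this this this E => dog dog this dog this dog this big this this this big this this this this big dog   [E → this big dog]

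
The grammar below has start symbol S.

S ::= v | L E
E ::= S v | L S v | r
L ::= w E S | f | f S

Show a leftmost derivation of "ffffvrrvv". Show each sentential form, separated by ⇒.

S ⇒ LE   [S ::= L E]
LE ⇒ fE   [L ::= f]
fE ⇒ fLSv   [E ::= L S v]
fLSv ⇒ ffSSv   [L ::= f S]
ffSSv ⇒ ffLESv   [S ::= L E]
ffLESv ⇒ fffSESv   [L ::= f S]
fffSESv ⇒ fffLEESv   [S ::= L E]
fffLEESv ⇒ ffffSEESv   [L ::= f S]
ffffSEESv ⇒ ffffvEESv   [S ::= v]
ffffvEESv ⇒ ffffvrESv   [E ::= r]
ffffvrESv ⇒ ffffvrrSv   [E ::= r]
ffffvrrSv ⇒ ffffvrrvv   [S ::= v]

S ⇒ LE ⇒ fE ⇒ fLSv ⇒ ffSSv ⇒ ffLESv ⇒ fffSESv ⇒ fffLEESv ⇒ ffffSEESv ⇒ ffffvEESv ⇒ ffffvrESv ⇒ ffffvrrSv ⇒ ffffvrrvv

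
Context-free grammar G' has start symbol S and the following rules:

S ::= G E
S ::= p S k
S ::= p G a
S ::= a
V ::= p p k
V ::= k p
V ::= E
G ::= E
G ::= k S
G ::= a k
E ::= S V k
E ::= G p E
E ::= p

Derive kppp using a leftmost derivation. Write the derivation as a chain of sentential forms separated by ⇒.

S⇒GE⇒kSE⇒kGEE⇒kEEE⇒kpEE⇒kppE⇒kppp

S ⇒ GE   [S ::= G E]
GE ⇒ kSE   [G ::= k S]
kSE ⇒ kGEE   [S ::= G E]
kGEE ⇒ kEEE   [G ::= E]
kEEE ⇒ kpEE   [E ::= p]
kpEE ⇒ kppE   [E ::= p]
kppE ⇒ kppp   [E ::= p]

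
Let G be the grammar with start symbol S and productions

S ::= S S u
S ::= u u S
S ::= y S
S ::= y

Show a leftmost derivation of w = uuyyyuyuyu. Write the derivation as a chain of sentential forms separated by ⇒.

S ⇒ uuS ⇒ uuSSu ⇒ uuySSu ⇒ uuySSuSu ⇒ uuySSuSuSu ⇒ uuyySuSuSu ⇒ uuyyyuSuSu ⇒ uuyyyuyuSu ⇒ uuyyyuyuyu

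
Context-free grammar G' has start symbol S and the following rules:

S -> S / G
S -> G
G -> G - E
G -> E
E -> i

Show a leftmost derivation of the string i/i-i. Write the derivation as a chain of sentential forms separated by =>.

S => S/G => G/G => E/G => i/G => i/G-E => i/E-E => i/i-E => i/i-i

S => S/G   [S -> S / G]
S/G => G/G   [S -> G]
G/G => E/G   [G -> E]
E/G => i/G   [E -> i]
i/G => i/G-E   [G -> G - E]
i/G-E => i/E-E   [G -> E]
i/E-E => i/i-E   [E -> i]
i/i-E => i/i-i   [E -> i]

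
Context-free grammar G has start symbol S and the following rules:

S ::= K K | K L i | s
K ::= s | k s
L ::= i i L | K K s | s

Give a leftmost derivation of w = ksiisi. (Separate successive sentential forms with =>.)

S => KLi => ksLi => ksiiLi => ksiisi

S => KLi   [S ::= K L i]
KLi => ksLi   [K ::= k s]
ksLi => ksiiLi   [L ::= i i L]
ksiiLi => ksiisi   [L ::= s]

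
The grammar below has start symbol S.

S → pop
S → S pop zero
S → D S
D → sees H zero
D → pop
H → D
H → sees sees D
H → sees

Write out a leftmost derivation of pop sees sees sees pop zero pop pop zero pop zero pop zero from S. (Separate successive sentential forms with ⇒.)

S ⇒ S pop zero ⇒ D S pop zero ⇒ pop S pop zero ⇒ pop D S pop zero ⇒ pop sees H zero S pop zero ⇒ pop sees sees sees D zero S pop zero ⇒ pop sees sees sees pop zero S pop zero ⇒ pop sees sees sees pop zero S pop zero pop zero ⇒ pop sees sees sees pop zero S pop zero pop zero pop zero ⇒ pop sees sees sees pop zero pop pop zero pop zero pop zero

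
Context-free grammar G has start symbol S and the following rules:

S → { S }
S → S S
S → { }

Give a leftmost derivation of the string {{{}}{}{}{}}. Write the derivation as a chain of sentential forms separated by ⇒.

S ⇒ {S} ⇒ {SS} ⇒ {SSS} ⇒ {SSSS} ⇒ {{S}SSS} ⇒ {{{}}SSS} ⇒ {{{}}{}SS} ⇒ {{{}}{}{}S} ⇒ {{{}}{}{}{}}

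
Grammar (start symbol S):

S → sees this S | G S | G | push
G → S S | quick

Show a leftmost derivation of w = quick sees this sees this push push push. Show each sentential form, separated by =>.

S => G S => quick S => quick sees this S => quick sees this G S => quick sees this S S S => quick sees this sees this S S S => quick sees this sees this push S S => quick sees this sees this push push S => quick sees this sees this push push push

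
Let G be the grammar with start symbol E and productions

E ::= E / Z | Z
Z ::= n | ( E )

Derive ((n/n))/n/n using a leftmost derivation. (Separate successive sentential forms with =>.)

E => E/Z   [E ::= E / Z]
E/Z => E/Z/Z   [E ::= E / Z]
E/Z/Z => Z/Z/Z   [E ::= Z]
Z/Z/Z => (E)/Z/Z   [Z ::= ( E )]
(E)/Z/Z => (Z)/Z/Z   [E ::= Z]
(Z)/Z/Z => ((E))/Z/Z   [Z ::= ( E )]
((E))/Z/Z => ((E/Z))/Z/Z   [E ::= E / Z]
((E/Z))/Z/Z => ((Z/Z))/Z/Z   [E ::= Z]
((Z/Z))/Z/Z => ((n/Z))/Z/Z   [Z ::= n]
((n/Z))/Z/Z => ((n/n))/Z/Z   [Z ::= n]
((n/n))/Z/Z => ((n/n))/n/Z   [Z ::= n]
((n/n))/n/Z => ((n/n))/n/n   [Z ::= n]

E=>E/Z=>E/Z/Z=>Z/Z/Z=>(E)/Z/Z=>(Z)/Z/Z=>((E))/Z/Z=>((E/Z))/Z/Z=>((Z/Z))/Z/Z=>((n/Z))/Z/Z=>((n/n))/Z/Z=>((n/n))/n/Z=>((n/n))/n/n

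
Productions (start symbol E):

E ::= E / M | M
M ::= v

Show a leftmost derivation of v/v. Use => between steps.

E => E/M   [E ::= E / M]
E/M => M/M   [E ::= M]
M/M => v/M   [M ::= v]
v/M => v/v   [M ::= v]

E=>E/M=>M/M=>v/M=>v/v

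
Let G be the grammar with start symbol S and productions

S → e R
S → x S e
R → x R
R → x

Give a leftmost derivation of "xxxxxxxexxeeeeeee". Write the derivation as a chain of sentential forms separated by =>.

S => xSe   [S → x S e]
xSe => xxSee   [S → x S e]
xxSee => xxxSeee   [S → x S e]
xxxSeee => xxxxSeeee   [S → x S e]
xxxxSeeee => xxxxxSeeeee   [S → x S e]
xxxxxSeeeee => xxxxxxSeeeeee   [S → x S e]
xxxxxxSeeeeee => xxxxxxxSeeeeeee   [S → x S e]
xxxxxxxSeeeeeee => xxxxxxxeReeeeeee   [S → e R]
xxxxxxxeReeeeeee => xxxxxxxexReeeeeee   [R → x R]
xxxxxxxexReeeeeee => xxxxxxxexxeeeeeee   [R → x]

S=>xSe=>xxSee=>xxxSeee=>xxxxSeeee=>xxxxxSeeeee=>xxxxxxSeeeeee=>xxxxxxxSeeeeeee=>xxxxxxxeReeeeeee=>xxxxxxxexReeeeeee=>xxxxxxxexxeeeeeee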